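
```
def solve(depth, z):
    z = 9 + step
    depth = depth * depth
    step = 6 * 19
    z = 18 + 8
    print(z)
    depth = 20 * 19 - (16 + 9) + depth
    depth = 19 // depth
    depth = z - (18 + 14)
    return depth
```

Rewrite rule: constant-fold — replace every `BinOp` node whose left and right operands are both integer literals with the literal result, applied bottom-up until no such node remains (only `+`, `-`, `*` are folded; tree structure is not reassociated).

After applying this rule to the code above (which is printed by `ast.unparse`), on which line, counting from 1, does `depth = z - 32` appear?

9

Transformed code:
def solve(depth, z):
    z = 9 + step
    depth = depth * depth
    step = 114
    z = 26
    print(z)
    depth = 355 + depth
    depth = 19 // depth
    depth = z - 32
    return depth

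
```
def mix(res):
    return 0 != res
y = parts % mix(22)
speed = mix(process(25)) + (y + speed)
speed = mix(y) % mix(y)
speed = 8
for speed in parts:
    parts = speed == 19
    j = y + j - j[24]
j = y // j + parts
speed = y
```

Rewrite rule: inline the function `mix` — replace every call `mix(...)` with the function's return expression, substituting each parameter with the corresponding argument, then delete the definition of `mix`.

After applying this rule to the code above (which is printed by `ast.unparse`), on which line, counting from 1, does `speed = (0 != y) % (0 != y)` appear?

3

Transformed code:
y = parts % (0 != 22)
speed = (0 != process(25)) + (y + speed)
speed = (0 != y) % (0 != y)
speed = 8
for speed in parts:
    parts = speed == 19
    j = y + j - j[24]
j = y // j + parts
speed = y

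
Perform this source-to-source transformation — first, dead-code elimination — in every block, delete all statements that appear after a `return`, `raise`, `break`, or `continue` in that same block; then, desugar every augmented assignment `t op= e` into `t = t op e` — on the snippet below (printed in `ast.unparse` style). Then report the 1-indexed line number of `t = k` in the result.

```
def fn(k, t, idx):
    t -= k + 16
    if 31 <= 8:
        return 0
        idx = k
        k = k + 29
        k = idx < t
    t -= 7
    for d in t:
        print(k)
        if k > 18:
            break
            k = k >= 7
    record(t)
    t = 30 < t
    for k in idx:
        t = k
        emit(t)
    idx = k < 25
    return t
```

Transformed code:
def fn(k, t, idx):
    t = t - (k + 16)
    if 31 <= 8:
        return 0
    t = t - 7
    for d in t:
        print(k)
        if k > 18:
            break
    record(t)
    t = 30 < t
    for k in idx:
        t = k
        emit(t)
    idx = k < 25
    return t

13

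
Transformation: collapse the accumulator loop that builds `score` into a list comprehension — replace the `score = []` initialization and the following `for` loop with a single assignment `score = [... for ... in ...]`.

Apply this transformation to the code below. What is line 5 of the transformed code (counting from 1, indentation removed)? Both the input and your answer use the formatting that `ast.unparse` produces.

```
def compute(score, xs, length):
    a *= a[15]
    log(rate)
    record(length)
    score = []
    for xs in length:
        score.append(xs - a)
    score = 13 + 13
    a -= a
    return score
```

score = [xs - a for xs in length]

Transformed code:
def compute(score, xs, length):
    a *= a[15]
    log(rate)
    record(length)
    score = [xs - a for xs in length]
    score = 13 + 13
    a -= a
    return score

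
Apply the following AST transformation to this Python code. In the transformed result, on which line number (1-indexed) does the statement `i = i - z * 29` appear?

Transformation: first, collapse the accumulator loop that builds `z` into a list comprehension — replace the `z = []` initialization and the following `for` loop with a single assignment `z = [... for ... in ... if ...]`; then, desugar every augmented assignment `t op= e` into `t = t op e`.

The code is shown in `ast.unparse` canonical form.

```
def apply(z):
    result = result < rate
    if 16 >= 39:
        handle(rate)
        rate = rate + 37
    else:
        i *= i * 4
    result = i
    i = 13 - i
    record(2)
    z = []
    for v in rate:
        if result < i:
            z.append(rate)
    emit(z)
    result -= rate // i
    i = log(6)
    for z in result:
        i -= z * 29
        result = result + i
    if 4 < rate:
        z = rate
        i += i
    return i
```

16

Transformed code:
def apply(z):
    result = result < rate
    if 16 >= 39:
        handle(rate)
        rate = rate + 37
    else:
        i = i * (i * 4)
    result = i
    i = 13 - i
    record(2)
    z = [rate for v in rate if result < i]
    emit(z)
    result = result - rate // i
    i = log(6)
    for z in result:
        i = i - z * 29
        result = result + i
    if 4 < rate:
        z = rate
        i = i + i
    return i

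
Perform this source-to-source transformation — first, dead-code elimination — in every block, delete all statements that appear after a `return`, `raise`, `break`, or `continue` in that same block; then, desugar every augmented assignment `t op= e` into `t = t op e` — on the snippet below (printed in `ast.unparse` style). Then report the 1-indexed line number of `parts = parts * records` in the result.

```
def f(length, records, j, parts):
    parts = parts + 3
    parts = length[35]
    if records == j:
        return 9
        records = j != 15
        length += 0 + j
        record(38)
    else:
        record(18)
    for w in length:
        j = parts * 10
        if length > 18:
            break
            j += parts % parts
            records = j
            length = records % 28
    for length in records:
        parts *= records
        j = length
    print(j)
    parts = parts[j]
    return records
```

13

Transformed code:
def f(length, records, j, parts):
    parts = parts + 3
    parts = length[35]
    if records == j:
        return 9
    else:
        record(18)
    for w in length:
        j = parts * 10
        if length > 18:
            break
    for length in records:
        parts = parts * records
        j = length
    print(j)
    parts = parts[j]
    return records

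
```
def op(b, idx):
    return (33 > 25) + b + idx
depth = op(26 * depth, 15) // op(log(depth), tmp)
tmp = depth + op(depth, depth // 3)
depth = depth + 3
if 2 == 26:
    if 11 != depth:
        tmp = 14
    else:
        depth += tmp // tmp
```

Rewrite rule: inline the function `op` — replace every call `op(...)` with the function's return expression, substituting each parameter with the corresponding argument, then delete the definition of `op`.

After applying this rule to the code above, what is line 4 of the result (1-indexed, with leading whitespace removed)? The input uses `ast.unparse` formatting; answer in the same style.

Transformed code:
depth = ((33 > 25) + 26 * depth + 15) // ((33 > 25) + log(depth) + tmp)
tmp = depth + ((33 > 25) + depth + depth // 3)
depth = depth + 3
if 2 == 26:
    if 11 != depth:
        tmp = 14
    else:
        depth += tmp // tmp

if 2 == 26:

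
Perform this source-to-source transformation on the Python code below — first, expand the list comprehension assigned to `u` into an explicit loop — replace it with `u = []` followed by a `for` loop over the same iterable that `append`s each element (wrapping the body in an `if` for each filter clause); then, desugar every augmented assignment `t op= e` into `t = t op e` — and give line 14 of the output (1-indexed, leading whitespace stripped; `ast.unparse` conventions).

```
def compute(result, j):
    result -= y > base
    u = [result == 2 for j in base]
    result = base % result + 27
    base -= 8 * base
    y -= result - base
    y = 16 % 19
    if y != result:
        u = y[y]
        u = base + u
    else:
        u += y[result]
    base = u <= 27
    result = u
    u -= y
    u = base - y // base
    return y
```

u = u + y[result]

Transformed code:
def compute(result, j):
    result = result - (y > base)
    u = []
    for j in base:
        u.append(result == 2)
    result = base % result + 27
    base = base - 8 * base
    y = y - (result - base)
    y = 16 % 19
    if y != result:
        u = y[y]
        u = base + u
    else:
        u = u + y[result]
    base = u <= 27
    result = u
    u = u - y
    u = base - y // base
    return y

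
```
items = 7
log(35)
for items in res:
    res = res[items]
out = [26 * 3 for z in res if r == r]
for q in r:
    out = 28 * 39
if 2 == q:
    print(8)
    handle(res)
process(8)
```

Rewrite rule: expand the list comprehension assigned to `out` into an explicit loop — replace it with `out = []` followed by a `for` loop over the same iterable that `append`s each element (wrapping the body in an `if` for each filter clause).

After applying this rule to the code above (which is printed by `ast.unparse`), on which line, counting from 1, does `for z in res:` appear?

6

Transformed code:
items = 7
log(35)
for items in res:
    res = res[items]
out = []
for z in res:
    if r == r:
        out.append(26 * 3)
for q in r:
    out = 28 * 39
if 2 == q:
    print(8)
    handle(res)
process(8)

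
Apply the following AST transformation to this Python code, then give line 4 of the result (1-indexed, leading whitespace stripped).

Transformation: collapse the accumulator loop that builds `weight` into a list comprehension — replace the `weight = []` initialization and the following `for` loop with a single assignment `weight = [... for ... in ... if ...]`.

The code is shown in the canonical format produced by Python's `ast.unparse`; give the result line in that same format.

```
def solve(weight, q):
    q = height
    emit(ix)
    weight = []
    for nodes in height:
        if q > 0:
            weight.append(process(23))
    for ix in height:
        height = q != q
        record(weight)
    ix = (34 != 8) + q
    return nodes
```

weight = [process(23) for nodes in height if q > 0]

Transformed code:
def solve(weight, q):
    q = height
    emit(ix)
    weight = [process(23) for nodes in height if q > 0]
    for ix in height:
        height = q != q
        record(weight)
    ix = (34 != 8) + q
    return nodes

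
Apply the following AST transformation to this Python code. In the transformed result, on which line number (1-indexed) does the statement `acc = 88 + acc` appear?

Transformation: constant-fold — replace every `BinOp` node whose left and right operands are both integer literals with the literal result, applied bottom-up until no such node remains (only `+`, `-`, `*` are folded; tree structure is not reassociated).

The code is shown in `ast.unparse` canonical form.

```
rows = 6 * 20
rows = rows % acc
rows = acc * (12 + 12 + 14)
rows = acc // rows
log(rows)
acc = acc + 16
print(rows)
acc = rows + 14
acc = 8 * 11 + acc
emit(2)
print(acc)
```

9

Transformed code:
rows = 120
rows = rows % acc
rows = acc * 38
rows = acc // rows
log(rows)
acc = acc + 16
print(rows)
acc = rows + 14
acc = 88 + acc
emit(2)
print(acc)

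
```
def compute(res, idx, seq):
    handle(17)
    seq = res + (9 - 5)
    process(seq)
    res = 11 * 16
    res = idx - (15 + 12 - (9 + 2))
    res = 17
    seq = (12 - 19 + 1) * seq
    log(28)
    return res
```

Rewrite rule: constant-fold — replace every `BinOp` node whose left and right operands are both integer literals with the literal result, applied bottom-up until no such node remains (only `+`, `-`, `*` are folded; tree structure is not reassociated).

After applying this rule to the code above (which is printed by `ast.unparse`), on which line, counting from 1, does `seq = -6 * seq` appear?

8

Transformed code:
def compute(res, idx, seq):
    handle(17)
    seq = res + 4
    process(seq)
    res = 176
    res = idx - 16
    res = 17
    seq = -6 * seq
    log(28)
    return res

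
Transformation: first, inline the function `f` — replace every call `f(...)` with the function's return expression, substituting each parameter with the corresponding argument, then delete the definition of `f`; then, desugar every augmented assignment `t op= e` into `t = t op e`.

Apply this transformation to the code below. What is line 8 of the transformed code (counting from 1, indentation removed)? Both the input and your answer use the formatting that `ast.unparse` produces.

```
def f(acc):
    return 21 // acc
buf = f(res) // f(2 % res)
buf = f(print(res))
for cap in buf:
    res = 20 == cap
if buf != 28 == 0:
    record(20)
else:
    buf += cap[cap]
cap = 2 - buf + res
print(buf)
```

Transformed code:
buf = 21 // res // (21 // (2 % res))
buf = 21 // print(res)
for cap in buf:
    res = 20 == cap
if buf != 28 == 0:
    record(20)
else:
    buf = buf + cap[cap]
cap = 2 - buf + res
print(buf)

buf = buf + cap[cap]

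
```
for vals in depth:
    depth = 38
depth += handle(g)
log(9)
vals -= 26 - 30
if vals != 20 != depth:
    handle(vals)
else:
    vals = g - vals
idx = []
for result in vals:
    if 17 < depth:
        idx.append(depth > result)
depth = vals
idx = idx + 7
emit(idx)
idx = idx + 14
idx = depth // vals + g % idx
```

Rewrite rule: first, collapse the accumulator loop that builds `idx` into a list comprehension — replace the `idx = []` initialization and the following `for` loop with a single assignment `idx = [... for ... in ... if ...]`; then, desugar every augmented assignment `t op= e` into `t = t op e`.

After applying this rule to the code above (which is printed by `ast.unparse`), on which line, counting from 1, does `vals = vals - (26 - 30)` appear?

5

Transformed code:
for vals in depth:
    depth = 38
depth = depth + handle(g)
log(9)
vals = vals - (26 - 30)
if vals != 20 != depth:
    handle(vals)
else:
    vals = g - vals
idx = [depth > result for result in vals if 17 < depth]
depth = vals
idx = idx + 7
emit(idx)
idx = idx + 14
idx = depth // vals + g % idx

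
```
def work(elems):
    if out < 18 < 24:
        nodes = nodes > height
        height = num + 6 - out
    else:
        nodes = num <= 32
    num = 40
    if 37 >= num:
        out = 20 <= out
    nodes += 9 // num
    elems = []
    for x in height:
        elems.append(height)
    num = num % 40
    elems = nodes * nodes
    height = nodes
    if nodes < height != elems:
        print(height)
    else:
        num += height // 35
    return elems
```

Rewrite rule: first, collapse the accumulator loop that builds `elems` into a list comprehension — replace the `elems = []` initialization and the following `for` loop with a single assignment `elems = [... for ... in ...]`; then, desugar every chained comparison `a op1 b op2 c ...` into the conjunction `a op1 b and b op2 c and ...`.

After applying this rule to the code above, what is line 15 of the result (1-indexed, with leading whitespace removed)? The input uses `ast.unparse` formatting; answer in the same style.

if nodes < height and height != elems:

Transformed code:
def work(elems):
    if out < 18 and 18 < 24:
        nodes = nodes > height
        height = num + 6 - out
    else:
        nodes = num <= 32
    num = 40
    if 37 >= num:
        out = 20 <= out
    nodes += 9 // num
    elems = [height for x in height]
    num = num % 40
    elems = nodes * nodes
    height = nodes
    if nodes < height and height != elems:
        print(height)
    else:
        num += height // 35
    return elems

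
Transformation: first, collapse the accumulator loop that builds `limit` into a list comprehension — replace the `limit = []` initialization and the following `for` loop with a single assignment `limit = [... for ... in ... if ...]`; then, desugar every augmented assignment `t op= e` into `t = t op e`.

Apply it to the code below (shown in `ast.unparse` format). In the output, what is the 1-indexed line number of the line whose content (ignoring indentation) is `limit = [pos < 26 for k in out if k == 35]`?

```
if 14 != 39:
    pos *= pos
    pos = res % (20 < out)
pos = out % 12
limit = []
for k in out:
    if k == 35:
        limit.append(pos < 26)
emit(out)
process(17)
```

Transformed code:
if 14 != 39:
    pos = pos * pos
    pos = res % (20 < out)
pos = out % 12
limit = [pos < 26 for k in out if k == 35]
emit(out)
process(17)

5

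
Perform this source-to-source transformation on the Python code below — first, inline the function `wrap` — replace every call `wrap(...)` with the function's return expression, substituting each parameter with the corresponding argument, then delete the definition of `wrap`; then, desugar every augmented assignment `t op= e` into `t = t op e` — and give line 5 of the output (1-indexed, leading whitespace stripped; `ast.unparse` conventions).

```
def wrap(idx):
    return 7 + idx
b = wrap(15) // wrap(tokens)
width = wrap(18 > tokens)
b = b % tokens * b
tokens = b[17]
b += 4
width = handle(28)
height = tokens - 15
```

Transformed code:
b = (7 + 15) // (7 + tokens)
width = 7 + (18 > tokens)
b = b % tokens * b
tokens = b[17]
b = b + 4
width = handle(28)
height = tokens - 15

b = b + 4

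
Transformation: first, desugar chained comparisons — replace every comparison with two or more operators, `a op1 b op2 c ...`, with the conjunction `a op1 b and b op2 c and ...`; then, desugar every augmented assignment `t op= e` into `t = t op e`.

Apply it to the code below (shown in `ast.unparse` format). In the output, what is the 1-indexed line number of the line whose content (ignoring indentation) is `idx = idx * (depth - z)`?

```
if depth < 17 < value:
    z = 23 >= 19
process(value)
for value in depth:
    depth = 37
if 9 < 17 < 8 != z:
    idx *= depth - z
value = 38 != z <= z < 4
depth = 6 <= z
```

Transformed code:
if depth < 17 and 17 < value:
    z = 23 >= 19
process(value)
for value in depth:
    depth = 37
if 9 < 17 and 17 < 8 and (8 != z):
    idx = idx * (depth - z)
value = 38 != z and z <= z and (z < 4)
depth = 6 <= z

7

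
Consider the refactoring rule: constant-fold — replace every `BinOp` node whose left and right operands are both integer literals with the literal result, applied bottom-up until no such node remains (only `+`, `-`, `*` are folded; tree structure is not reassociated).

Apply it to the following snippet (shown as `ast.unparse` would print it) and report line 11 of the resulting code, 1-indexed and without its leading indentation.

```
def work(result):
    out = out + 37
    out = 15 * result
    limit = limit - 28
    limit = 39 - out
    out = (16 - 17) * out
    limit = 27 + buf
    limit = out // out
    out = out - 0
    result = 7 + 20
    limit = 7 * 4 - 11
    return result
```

limit = 17

Transformed code:
def work(result):
    out = out + 37
    out = 15 * result
    limit = limit - 28
    limit = 39 - out
    out = -1 * out
    limit = 27 + buf
    limit = out // out
    out = out - 0
    result = 27
    limit = 17
    return result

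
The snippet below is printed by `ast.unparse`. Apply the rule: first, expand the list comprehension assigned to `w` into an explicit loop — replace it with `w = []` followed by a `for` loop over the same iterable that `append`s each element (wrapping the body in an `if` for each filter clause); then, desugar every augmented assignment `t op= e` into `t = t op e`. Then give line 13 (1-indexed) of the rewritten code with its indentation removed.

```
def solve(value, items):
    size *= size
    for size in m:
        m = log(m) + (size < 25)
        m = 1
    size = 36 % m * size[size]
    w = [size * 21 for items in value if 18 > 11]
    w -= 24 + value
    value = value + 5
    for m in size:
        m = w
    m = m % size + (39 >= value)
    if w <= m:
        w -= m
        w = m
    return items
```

for m in size:

Transformed code:
def solve(value, items):
    size = size * size
    for size in m:
        m = log(m) + (size < 25)
        m = 1
    size = 36 % m * size[size]
    w = []
    for items in value:
        if 18 > 11:
            w.append(size * 21)
    w = w - (24 + value)
    value = value + 5
    for m in size:
        m = w
    m = m % size + (39 >= value)
    if w <= m:
        w = w - m
        w = m
    return items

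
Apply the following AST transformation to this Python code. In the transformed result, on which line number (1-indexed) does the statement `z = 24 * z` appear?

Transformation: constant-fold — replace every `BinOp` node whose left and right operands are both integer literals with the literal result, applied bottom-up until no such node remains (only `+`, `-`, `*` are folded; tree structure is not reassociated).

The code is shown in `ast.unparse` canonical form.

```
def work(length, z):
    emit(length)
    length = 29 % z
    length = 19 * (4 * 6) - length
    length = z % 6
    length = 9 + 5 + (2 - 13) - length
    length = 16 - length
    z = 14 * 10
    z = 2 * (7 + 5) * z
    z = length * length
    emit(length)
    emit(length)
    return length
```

9

Transformed code:
def work(length, z):
    emit(length)
    length = 29 % z
    length = 456 - length
    length = z % 6
    length = 3 - length
    length = 16 - length
    z = 140
    z = 24 * z
    z = length * length
    emit(length)
    emit(length)
    return length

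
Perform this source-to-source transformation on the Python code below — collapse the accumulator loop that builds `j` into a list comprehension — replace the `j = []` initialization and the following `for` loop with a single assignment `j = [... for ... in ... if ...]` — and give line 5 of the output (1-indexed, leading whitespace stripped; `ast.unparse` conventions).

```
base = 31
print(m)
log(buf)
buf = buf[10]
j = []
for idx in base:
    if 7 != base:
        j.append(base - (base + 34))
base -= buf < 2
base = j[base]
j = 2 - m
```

Transformed code:
base = 31
print(m)
log(buf)
buf = buf[10]
j = [base - (base + 34) for idx in base if 7 != base]
base -= buf < 2
base = j[base]
j = 2 - m

j = [base - (base + 34) for idx in base if 7 != base]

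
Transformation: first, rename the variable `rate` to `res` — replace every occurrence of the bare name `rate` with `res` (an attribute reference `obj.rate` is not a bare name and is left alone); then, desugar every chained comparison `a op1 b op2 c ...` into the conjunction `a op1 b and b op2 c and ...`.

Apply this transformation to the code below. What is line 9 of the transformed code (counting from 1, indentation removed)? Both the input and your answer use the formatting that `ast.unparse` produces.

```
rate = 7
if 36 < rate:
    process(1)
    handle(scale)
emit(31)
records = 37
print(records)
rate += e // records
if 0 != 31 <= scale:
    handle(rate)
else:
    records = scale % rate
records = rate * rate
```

if 0 != 31 and 31 <= scale:

Transformed code:
res = 7
if 36 < res:
    process(1)
    handle(scale)
emit(31)
records = 37
print(records)
res += e // records
if 0 != 31 and 31 <= scale:
    handle(res)
else:
    records = scale % res
records = res * res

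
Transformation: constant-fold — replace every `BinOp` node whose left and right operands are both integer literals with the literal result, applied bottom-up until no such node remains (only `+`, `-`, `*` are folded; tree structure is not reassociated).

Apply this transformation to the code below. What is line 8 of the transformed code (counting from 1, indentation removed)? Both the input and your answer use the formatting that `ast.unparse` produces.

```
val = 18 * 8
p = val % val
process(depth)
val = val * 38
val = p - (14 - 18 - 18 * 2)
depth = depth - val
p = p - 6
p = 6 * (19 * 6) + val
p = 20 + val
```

Transformed code:
val = 144
p = val % val
process(depth)
val = val * 38
val = p - -40
depth = depth - val
p = p - 6
p = 684 + val
p = 20 + val

p = 684 + val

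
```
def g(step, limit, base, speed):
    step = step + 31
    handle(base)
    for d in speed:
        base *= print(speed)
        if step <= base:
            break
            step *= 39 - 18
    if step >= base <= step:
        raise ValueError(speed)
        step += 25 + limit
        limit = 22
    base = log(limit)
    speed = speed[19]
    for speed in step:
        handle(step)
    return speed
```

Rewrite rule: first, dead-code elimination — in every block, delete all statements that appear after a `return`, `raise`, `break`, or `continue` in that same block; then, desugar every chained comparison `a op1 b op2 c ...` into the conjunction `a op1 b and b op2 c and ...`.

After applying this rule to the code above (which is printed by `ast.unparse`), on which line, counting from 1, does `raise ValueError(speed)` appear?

Transformed code:
def g(step, limit, base, speed):
    step = step + 31
    handle(base)
    for d in speed:
        base *= print(speed)
        if step <= base:
            break
    if step >= base and base <= step:
        raise ValueError(speed)
    base = log(limit)
    speed = speed[19]
    for speed in step:
        handle(step)
    return speed

9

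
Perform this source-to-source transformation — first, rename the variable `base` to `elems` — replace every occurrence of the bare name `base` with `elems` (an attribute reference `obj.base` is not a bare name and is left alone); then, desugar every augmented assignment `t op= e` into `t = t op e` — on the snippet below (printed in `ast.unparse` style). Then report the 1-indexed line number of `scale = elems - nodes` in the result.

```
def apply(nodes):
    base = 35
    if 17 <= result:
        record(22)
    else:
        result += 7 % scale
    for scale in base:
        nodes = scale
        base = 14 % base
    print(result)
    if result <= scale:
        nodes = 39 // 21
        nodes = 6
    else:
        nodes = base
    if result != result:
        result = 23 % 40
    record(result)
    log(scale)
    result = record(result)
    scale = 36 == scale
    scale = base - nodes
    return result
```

Transformed code:
def apply(nodes):
    elems = 35
    if 17 <= result:
        record(22)
    else:
        result = result + 7 % scale
    for scale in elems:
        nodes = scale
        elems = 14 % elems
    print(result)
    if result <= scale:
        nodes = 39 // 21
        nodes = 6
    else:
        nodes = elems
    if result != result:
        result = 23 % 40
    record(result)
    log(scale)
    result = record(result)
    scale = 36 == scale
    scale = elems - nodes
    return result

22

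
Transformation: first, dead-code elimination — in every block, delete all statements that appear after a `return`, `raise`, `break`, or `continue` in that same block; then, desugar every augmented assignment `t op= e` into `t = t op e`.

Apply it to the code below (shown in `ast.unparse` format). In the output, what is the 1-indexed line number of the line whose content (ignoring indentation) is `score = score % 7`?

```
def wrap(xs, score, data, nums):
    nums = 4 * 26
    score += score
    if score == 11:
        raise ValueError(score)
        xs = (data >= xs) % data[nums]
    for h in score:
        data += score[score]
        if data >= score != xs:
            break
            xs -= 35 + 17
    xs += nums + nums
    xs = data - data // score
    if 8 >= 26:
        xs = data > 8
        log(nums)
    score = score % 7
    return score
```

15

Transformed code:
def wrap(xs, score, data, nums):
    nums = 4 * 26
    score = score + score
    if score == 11:
        raise ValueError(score)
    for h in score:
        data = data + score[score]
        if data >= score != xs:
            break
    xs = xs + (nums + nums)
    xs = data - data // score
    if 8 >= 26:
        xs = data > 8
        log(nums)
    score = score % 7
    return score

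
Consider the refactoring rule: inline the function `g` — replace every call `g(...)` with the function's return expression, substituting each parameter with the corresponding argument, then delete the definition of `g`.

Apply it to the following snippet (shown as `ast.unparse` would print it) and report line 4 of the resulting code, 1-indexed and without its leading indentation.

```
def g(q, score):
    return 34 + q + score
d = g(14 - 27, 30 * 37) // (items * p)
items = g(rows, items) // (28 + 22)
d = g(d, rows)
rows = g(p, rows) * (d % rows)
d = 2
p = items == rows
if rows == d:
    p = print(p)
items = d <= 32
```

rows = (34 + p + rows) * (d % rows)

Transformed code:
d = (34 + (14 - 27) + 30 * 37) // (items * p)
items = (34 + rows + items) // (28 + 22)
d = 34 + d + rows
rows = (34 + p + rows) * (d % rows)
d = 2
p = items == rows
if rows == d:
    p = print(p)
items = d <= 32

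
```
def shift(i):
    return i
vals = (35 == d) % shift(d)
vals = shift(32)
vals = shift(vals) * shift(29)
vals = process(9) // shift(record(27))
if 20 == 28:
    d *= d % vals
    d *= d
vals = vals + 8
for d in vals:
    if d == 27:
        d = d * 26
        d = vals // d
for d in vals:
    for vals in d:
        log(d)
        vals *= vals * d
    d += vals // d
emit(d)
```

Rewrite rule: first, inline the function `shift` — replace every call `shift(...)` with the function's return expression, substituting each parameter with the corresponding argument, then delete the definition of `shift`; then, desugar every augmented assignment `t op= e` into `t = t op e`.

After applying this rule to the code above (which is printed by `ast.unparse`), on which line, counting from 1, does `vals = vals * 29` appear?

3

Transformed code:
vals = (35 == d) % d
vals = 32
vals = vals * 29
vals = process(9) // record(27)
if 20 == 28:
    d = d * (d % vals)
    d = d * d
vals = vals + 8
for d in vals:
    if d == 27:
        d = d * 26
        d = vals // d
for d in vals:
    for vals in d:
        log(d)
        vals = vals * (vals * d)
    d = d + vals // d
emit(d)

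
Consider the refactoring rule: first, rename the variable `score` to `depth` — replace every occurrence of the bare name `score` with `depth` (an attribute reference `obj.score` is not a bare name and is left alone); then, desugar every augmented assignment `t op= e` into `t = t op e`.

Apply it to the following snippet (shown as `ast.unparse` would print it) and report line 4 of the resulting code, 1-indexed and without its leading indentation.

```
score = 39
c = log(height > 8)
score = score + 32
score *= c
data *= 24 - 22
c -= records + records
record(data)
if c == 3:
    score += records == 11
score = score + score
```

depth = depth * c

Transformed code:
depth = 39
c = log(height > 8)
depth = depth + 32
depth = depth * c
data = data * (24 - 22)
c = c - (records + records)
record(data)
if c == 3:
    depth = depth + (records == 11)
depth = depth + depth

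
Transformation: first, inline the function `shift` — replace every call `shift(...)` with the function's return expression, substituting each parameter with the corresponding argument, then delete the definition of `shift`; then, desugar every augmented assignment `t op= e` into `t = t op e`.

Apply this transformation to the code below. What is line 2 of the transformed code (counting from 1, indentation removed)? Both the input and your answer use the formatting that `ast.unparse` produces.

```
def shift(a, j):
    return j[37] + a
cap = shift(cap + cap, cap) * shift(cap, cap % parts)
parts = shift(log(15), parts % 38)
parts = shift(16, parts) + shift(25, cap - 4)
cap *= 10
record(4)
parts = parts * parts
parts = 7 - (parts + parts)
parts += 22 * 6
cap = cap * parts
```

parts = (parts % 38)[37] + log(15)

Transformed code:
cap = (cap[37] + (cap + cap)) * ((cap % parts)[37] + cap)
parts = (parts % 38)[37] + log(15)
parts = parts[37] + 16 + ((cap - 4)[37] + 25)
cap = cap * 10
record(4)
parts = parts * parts
parts = 7 - (parts + parts)
parts = parts + 22 * 6
cap = cap * parts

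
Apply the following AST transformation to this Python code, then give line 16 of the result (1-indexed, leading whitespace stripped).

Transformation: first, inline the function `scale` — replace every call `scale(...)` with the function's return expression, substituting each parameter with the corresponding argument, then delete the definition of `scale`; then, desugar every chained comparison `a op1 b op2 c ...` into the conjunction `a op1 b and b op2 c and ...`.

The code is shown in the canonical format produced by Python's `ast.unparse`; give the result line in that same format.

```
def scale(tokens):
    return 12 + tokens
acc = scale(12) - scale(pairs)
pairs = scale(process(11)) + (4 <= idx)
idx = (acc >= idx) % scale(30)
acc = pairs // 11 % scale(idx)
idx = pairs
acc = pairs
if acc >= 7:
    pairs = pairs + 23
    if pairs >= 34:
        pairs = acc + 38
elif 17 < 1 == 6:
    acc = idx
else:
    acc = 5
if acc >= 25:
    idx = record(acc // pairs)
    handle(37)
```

idx = record(acc // pairs)

Transformed code:
acc = 12 + 12 - (12 + pairs)
pairs = 12 + process(11) + (4 <= idx)
idx = (acc >= idx) % (12 + 30)
acc = pairs // 11 % (12 + idx)
idx = pairs
acc = pairs
if acc >= 7:
    pairs = pairs + 23
    if pairs >= 34:
        pairs = acc + 38
elif 17 < 1 and 1 == 6:
    acc = idx
else:
    acc = 5
if acc >= 25:
    idx = record(acc // pairs)
    handle(37)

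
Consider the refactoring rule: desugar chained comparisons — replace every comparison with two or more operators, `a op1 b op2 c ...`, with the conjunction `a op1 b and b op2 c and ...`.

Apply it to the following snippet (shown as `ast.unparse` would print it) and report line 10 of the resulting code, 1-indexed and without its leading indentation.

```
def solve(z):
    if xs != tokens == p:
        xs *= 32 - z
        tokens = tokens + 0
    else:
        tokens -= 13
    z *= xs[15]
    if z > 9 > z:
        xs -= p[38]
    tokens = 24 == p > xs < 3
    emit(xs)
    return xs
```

Transformed code:
def solve(z):
    if xs != tokens and tokens == p:
        xs *= 32 - z
        tokens = tokens + 0
    else:
        tokens -= 13
    z *= xs[15]
    if z > 9 and 9 > z:
        xs -= p[38]
    tokens = 24 == p and p > xs and (xs < 3)
    emit(xs)
    return xs

tokens = 24 == p and p > xs and (xs < 3)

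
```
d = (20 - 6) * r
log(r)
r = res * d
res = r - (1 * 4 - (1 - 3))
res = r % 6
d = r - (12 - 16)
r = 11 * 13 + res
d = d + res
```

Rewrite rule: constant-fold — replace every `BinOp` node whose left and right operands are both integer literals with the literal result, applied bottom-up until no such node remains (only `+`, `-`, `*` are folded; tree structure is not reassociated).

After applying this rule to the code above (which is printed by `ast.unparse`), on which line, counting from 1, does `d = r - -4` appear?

6

Transformed code:
d = 14 * r
log(r)
r = res * d
res = r - 6
res = r % 6
d = r - -4
r = 143 + res
d = d + res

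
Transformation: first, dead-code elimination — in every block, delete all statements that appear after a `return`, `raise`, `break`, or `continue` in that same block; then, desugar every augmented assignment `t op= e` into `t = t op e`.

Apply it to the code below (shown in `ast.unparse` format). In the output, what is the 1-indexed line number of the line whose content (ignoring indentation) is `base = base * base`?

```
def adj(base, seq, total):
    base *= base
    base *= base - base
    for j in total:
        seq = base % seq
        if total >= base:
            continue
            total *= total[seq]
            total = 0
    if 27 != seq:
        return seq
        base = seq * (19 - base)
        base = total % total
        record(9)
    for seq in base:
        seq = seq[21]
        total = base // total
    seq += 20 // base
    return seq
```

2

Transformed code:
def adj(base, seq, total):
    base = base * base
    base = base * (base - base)
    for j in total:
        seq = base % seq
        if total >= base:
            continue
    if 27 != seq:
        return seq
    for seq in base:
        seq = seq[21]
        total = base // total
    seq = seq + 20 // base
    return seq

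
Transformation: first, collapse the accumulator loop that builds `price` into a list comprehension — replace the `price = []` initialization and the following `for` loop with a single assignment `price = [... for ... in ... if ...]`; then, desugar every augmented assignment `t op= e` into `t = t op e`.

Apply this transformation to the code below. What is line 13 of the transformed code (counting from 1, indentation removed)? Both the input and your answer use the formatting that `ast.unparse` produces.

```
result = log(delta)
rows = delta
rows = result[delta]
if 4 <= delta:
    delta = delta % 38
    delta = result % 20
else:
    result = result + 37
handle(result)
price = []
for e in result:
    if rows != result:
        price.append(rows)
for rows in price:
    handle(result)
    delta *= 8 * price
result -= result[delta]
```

delta = delta * (8 * price)

Transformed code:
result = log(delta)
rows = delta
rows = result[delta]
if 4 <= delta:
    delta = delta % 38
    delta = result % 20
else:
    result = result + 37
handle(result)
price = [rows for e in result if rows != result]
for rows in price:
    handle(result)
    delta = delta * (8 * price)
result = result - result[delta]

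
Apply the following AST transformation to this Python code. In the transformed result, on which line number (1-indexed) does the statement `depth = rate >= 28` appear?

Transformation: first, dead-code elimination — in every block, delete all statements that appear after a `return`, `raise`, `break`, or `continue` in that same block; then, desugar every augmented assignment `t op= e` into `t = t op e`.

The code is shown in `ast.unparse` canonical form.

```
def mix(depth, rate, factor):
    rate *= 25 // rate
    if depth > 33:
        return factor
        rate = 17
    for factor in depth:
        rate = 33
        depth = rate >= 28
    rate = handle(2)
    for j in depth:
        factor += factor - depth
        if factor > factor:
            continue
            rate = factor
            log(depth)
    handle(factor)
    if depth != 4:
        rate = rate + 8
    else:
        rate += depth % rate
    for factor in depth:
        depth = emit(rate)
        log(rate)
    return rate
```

7

Transformed code:
def mix(depth, rate, factor):
    rate = rate * (25 // rate)
    if depth > 33:
        return factor
    for factor in depth:
        rate = 33
        depth = rate >= 28
    rate = handle(2)
    for j in depth:
        factor = factor + (factor - depth)
        if factor > factor:
            continue
    handle(factor)
    if depth != 4:
        rate = rate + 8
    else:
        rate = rate + depth % rate
    for factor in depth:
        depth = emit(rate)
        log(rate)
    return rate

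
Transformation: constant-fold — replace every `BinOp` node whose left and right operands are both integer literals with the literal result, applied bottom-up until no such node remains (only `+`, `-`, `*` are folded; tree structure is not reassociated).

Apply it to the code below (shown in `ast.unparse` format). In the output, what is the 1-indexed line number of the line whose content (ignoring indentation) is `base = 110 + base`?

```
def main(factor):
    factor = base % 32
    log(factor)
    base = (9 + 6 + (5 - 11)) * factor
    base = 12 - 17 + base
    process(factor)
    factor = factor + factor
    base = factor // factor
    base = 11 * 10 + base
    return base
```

9

Transformed code:
def main(factor):
    factor = base % 32
    log(factor)
    base = 9 * factor
    base = -5 + base
    process(factor)
    factor = factor + factor
    base = factor // factor
    base = 110 + base
    return base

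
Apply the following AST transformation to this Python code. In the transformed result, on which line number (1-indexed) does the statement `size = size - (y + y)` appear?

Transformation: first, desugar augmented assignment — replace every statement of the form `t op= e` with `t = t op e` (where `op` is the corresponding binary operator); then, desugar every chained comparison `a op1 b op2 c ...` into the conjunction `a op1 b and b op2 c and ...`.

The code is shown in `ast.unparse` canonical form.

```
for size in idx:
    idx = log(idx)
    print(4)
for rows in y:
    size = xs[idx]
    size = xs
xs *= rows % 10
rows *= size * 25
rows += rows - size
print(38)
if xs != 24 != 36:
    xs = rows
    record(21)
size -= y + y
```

Transformed code:
for size in idx:
    idx = log(idx)
    print(4)
for rows in y:
    size = xs[idx]
    size = xs
xs = xs * (rows % 10)
rows = rows * (size * 25)
rows = rows + (rows - size)
print(38)
if xs != 24 and 24 != 36:
    xs = rows
    record(21)
size = size - (y + y)

14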